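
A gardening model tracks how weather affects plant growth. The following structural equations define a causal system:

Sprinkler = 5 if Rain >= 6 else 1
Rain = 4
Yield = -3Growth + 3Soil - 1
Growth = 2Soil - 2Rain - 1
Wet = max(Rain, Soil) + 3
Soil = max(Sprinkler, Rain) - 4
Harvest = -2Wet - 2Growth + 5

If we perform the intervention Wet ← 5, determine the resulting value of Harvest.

13

The intervention breaks the incoming arrows to Wet: Wet = max(Rain, Soil) + 3 no longer applies, and Wet = 5.
Sprinkler = 5 if Rain >= 6 else 1  [with Rain=4]  = 1
Soil = max(Sprinkler, Rain) - 4  [with Sprinkler=1, Rain=4]  = 0
Growth = 2Soil - 2Rain - 1  [with Soil=0, Rain=4]  = -9
Harvest = -2Wet - 2Growth + 5  [with Wet=5, Growth=-9]  = 13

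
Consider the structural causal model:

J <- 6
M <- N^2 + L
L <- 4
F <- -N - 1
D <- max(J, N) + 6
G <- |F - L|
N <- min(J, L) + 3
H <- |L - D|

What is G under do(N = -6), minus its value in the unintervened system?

-11

The intervention breaks the incoming arrows to N: N <- min(J, L) + 3 no longer applies, and N = -6.
F = -N - 1  [with N=-6]  = 5
G = |F - L|  [with F=5, L=4]  = 1
Without intervention: N = min(J, L) + 3  [with J=6, L=4]  = 7; F = -N - 1  [with N=7]  = -8; G = |F - L|  [with F=-8, L=4]  = 12.
Change = 1 − 12 = -11.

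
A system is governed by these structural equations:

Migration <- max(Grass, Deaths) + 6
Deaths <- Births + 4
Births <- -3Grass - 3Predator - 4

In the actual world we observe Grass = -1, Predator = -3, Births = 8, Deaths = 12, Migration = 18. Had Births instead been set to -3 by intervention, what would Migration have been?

do(Births=-3) replaces the equation Births <- -3Grass - 3Predator - 4 with the constant Births = -3.
Deaths = Births + 4  [with Births=-3]  = 1
Migration = max(Grass, Deaths) + 6  [with Grass=-1, Deaths=1]  = 7

7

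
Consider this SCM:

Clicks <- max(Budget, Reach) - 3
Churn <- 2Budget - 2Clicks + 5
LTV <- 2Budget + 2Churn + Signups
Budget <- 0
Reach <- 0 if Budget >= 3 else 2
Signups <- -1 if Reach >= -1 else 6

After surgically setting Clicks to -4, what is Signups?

-1

The intervention breaks the incoming arrows to Clicks: Clicks <- max(Budget, Reach) - 3 no longer applies, and Clicks = -4.
Signups is not downstream of the intervention, so its value is determined by the original equations.
Reach = 0 if Budget >= 3 else 2  [with Budget=0]  = 2
Signups = -1 if Reach >= -1 else 6  [with Reach=2]  = -1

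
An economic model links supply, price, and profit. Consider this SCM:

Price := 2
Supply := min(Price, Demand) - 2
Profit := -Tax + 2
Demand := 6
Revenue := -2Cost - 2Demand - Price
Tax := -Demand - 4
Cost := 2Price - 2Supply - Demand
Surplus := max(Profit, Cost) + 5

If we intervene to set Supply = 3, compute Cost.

-8

The intervention breaks the incoming arrows to Supply: Supply := min(Price, Demand) - 2 no longer applies, and Supply = 3.
Cost = 2Price - 2Supply - Demand  [with Price=2, Supply=3, Demand=6]  = -8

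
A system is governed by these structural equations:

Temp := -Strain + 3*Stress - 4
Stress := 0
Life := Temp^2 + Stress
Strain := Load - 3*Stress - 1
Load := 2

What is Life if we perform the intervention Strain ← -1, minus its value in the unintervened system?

-16

do(Strain=-1) replaces the equation Strain := Load - 3*Stress - 1 with the constant Strain = -1.
Temp = -Strain + 3*Stress - 4  [with Strain=-1, Stress=0]  = -3
Life = Temp^2 + Stress  [with Temp=-3, Stress=0]  = 9
Without intervention: Strain = Load - 3*Stress - 1  [with Load=2, Stress=0]  = 1; Temp = -Strain + 3*Stress - 4  [with Strain=1, Stress=0]  = -5; Life = Temp^2 + Stress  [with Temp=-5, Stress=0]  = 25.
Change = 9 − 25 = -16.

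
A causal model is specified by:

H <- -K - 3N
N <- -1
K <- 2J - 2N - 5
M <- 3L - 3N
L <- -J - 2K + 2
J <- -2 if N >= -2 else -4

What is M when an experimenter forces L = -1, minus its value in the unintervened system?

-57

Intervening sets L = -1 and removes its equation (L <- -J - 2K + 2).
M = 3L - 3N  [with L=-1, N=-1]  = 0
Without intervention: J = -2 if N >= -2 else -4  [with N=-1]  = -2; K = 2J - 2N - 5  [with J=-2, N=-1]  = -7; L = -J - 2K + 2  [with J=-2, K=-7]  = 18; M = 3L - 3N  [with L=18, N=-1]  = 57.
Change = 0 − 57 = -57.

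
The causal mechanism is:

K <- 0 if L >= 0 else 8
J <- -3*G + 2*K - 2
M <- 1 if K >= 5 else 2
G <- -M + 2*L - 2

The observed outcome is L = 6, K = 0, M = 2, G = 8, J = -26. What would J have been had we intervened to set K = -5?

-36

do(K=-5) replaces the equation K <- 0 if L >= 0 else 8 with the constant K = -5.
M = 1 if K >= 5 else 2  [with K=-5]  = 2
G = -M + 2*L - 2  [with M=2, L=6]  = 8
J = -3*G + 2*K - 2  [with G=8, K=-5]  = -36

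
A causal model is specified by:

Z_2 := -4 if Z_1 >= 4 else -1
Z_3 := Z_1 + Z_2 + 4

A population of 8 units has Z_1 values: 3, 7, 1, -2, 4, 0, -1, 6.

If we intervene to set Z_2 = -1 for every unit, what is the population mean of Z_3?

5.25

do(Z_2=-1) breaks Z_2's dependence on Z_1. With Z_2=-1 fixed, Z_3 across the units is 6, 10, 4, 1, 7, 3, 2, 9, mean 5.25.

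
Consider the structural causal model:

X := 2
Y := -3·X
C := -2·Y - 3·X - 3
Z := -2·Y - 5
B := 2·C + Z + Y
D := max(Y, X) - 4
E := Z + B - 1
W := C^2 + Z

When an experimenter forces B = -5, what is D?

The intervention breaks the incoming arrows to B: B := 2·C + Z + Y no longer applies, and B = -5.
Since D is not a descendant of the intervened variable, it is unaffected.
Y = -3·X  [with X=2]  = -6
D = max(Y, X) - 4  [with Y=-6, X=2]  = -2

-2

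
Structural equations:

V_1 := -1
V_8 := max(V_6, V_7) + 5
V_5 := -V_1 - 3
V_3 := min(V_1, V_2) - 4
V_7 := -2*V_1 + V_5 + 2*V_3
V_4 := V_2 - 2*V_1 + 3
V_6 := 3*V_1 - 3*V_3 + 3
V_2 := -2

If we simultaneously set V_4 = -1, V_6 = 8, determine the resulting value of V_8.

13

Under do(V_4 = -1, V_6 = 8), each intervened variable's structural equation is replaced by its fixed value.
V_3 = min(V_1, V_2) - 4  [with V_1=-1, V_2=-2]  = -6
V_5 = -V_1 - 3  [with V_1=-1]  = -2
V_7 = -2*V_1 + V_5 + 2*V_3  [with V_1=-1, V_5=-2, V_3=-6]  = -12
V_8 = max(V_6, V_7) + 5  [with V_6=8, V_7=-12]  = 13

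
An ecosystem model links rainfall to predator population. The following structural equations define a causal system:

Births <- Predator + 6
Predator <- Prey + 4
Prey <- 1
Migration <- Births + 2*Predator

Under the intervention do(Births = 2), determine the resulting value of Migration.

The intervention breaks the incoming arrows to Births: Births <- Predator + 6 no longer applies, and Births = 2.
Predator = Prey + 4  [with Prey=1]  = 5
Migration = Births + 2*Predator  [with Births=2, Predator=5]  = 12

12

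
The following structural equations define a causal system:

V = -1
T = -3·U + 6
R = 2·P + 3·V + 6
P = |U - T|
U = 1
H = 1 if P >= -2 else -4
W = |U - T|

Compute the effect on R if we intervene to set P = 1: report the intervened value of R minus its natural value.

Under do(P=1), the mechanism P = |U - T| is discarded; P is fixed at 1.
R = 2·P + 3·V + 6  [with P=1, V=-1]  = 5
Without intervention: T = -3·U + 6  [with U=1]  = 3; P = |U - T|  [with U=1, T=3]  = 2; R = 2·P + 3·V + 6  [with P=2, V=-1]  = 7.
Change = 5 − 7 = -2.

-2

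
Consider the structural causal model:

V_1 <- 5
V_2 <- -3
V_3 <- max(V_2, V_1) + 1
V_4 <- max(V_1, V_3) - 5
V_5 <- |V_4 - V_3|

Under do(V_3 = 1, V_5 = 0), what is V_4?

The joint intervention fixes V_3 = 1, V_5 = 0, removing each variable's own equation.
V_4 = max(V_1, V_3) - 5  [with V_1=5, V_3=1]  = 0

0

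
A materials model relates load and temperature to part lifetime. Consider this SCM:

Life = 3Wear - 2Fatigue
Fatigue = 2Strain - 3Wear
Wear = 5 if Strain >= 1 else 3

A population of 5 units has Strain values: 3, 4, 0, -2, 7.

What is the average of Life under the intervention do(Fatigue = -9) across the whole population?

The intervention sets Fatigue=-9 in all 5 units regardless of Strain. Recomputing Life per unit gives 33, 33, 27, 27, 33; average 30.6.

30.6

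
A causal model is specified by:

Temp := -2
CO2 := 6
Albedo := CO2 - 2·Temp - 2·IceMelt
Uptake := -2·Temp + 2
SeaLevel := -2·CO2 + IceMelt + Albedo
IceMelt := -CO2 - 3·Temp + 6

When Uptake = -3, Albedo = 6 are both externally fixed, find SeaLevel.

Setting Uptake = -3, Albedo = 6 by intervention discards those variables' equations.
IceMelt = -CO2 - 3·Temp + 6  [with CO2=6, Temp=-2]  = 6
SeaLevel = -2·CO2 + IceMelt + Albedo  [with CO2=6, IceMelt=6, Albedo=6]  = 0

0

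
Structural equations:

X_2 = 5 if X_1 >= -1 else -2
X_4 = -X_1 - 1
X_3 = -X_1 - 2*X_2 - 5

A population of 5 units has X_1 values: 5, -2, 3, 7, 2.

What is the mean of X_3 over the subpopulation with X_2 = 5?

-19.25

Conditioning on X_2=5 selects the 4 unit(s) with X_1 ∈ {5, 3, 7, 2}. Their X_3 values: -20, -18, -22, -17. Mean = -19.25.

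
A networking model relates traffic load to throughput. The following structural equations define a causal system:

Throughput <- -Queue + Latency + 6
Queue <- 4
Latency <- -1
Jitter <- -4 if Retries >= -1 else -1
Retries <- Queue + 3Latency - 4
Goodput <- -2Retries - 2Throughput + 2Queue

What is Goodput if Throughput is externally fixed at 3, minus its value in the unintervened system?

The intervention breaks the incoming arrows to Throughput: Throughput <- -Queue + Latency + 6 no longer applies, and Throughput = 3.
Retries = Queue + 3Latency - 4  [with Queue=4, Latency=-1]  = -3
Goodput = -2Retries - 2Throughput + 2Queue  [with Retries=-3, Throughput=3, Queue=4]  = 8
Without intervention: Retries = Queue + 3Latency - 4  [with Queue=4, Latency=-1]  = -3; Throughput = -Queue + Latency + 6  [with Queue=4, Latency=-1]  = 1; Goodput = -2Retries - 2Throughput + 2Queue  [with Retries=-3, Throughput=1, Queue=4]  = 12.
Change = 8 − 12 = -4.

-4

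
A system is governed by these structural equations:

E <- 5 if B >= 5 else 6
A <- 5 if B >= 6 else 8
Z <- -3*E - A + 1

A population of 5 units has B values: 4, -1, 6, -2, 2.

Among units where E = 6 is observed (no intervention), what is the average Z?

-25

Conditioning on E=6 selects the 4 unit(s) with B ∈ {4, -1, -2, 2}. Their Z values: -25, -25, -25, -25. Mean = -25.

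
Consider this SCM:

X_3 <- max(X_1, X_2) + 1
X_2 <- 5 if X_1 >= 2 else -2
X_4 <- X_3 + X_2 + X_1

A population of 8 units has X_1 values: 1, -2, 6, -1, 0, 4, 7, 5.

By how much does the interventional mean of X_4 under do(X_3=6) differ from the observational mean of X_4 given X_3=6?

The intervention sets X_3=6 in all 8 units regardless of X_1. Recomputing X_4 per unit gives 5, 2, 17, 3, 4, 15, 18, 16; average 10.
Conditioning on X_3=6 selects the 2 unit(s) with X_1 ∈ {4, 5}. Their X_4 values: 15, 16. Mean = 15.5.
Difference = 10 − 15.5 = -5.5.

-5.5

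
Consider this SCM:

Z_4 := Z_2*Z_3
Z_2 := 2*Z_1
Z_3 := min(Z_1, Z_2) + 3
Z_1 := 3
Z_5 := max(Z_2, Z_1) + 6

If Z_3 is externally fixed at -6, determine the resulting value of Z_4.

The intervention breaks the incoming arrows to Z_3: Z_3 := min(Z_1, Z_2) + 3 no longer applies, and Z_3 = -6.
Z_2 = 2*Z_1  [with Z_1=3]  = 6
Z_4 = Z_2*Z_3  [with Z_2=6, Z_3=-6]  = -36

-36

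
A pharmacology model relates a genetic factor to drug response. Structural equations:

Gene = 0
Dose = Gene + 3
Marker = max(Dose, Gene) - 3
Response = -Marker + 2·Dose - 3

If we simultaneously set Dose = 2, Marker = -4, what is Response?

Setting Dose = 2, Marker = -4 by intervention discards those variables' equations.
Response = -Marker + 2·Dose - 3  [with Marker=-4, Dose=2]  = 5

5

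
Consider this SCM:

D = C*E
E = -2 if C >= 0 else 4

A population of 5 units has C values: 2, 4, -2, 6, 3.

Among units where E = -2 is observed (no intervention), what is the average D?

Observing E=-2 restricts to units where E's equation naturally yields -2: C ∈ {2, 4, 6, 3}. In that subpopulation D = -4, -8, -12, -6, mean -7.5.

-7.5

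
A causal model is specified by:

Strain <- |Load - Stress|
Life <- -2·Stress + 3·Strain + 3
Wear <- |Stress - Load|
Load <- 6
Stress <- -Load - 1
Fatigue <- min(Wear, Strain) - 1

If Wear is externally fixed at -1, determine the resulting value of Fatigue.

Intervening sets Wear = -1 and removes its equation (Wear <- |Stress - Load|).
Stress = -Load - 1  [with Load=6]  = -7
Strain = |Load - Stress|  [with Load=6, Stress=-7]  = 13
Fatigue = min(Wear, Strain) - 1  [with Wear=-1, Strain=13]  = -2

-2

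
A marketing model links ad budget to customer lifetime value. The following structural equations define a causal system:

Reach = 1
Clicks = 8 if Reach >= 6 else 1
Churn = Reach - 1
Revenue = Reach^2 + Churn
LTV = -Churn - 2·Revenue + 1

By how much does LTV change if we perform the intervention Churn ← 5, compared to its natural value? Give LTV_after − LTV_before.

do(Churn=5) replaces the equation Churn = Reach - 1 with the constant Churn = 5.
Revenue = Reach^2 + Churn  [with Reach=1, Churn=5]  = 6
LTV = -Churn - 2·Revenue + 1  [with Churn=5, Revenue=6]  = -16
Without intervention: Churn = Reach - 1  [with Reach=1]  = 0; Revenue = Reach^2 + Churn  [with Reach=1, Churn=0]  = 1; LTV = -Churn - 2·Revenue + 1  [with Churn=0, Revenue=1]  = -1.
Change = -16 − (-1) = -15.

-15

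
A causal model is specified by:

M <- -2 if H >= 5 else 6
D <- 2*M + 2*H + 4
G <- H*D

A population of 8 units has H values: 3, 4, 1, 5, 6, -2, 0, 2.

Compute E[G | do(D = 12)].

do(D=12) breaks D's dependence on H. With D=12 fixed, G across the units is 36, 48, 12, 60, 72, -24, 0, 24, mean 28.5.

28.5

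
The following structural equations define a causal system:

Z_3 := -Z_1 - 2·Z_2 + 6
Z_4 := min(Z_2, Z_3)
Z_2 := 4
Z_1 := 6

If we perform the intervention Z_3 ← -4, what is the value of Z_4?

The intervention breaks the incoming arrows to Z_3: Z_3 := -Z_1 - 2·Z_2 + 6 no longer applies, and Z_3 = -4.
Z_4 = min(Z_2, Z_3)  [with Z_2=4, Z_3=-4]  = -4

-4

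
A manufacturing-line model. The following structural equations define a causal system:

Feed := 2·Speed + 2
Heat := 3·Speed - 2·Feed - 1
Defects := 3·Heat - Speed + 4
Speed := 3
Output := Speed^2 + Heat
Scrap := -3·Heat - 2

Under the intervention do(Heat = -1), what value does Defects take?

-2

The intervention breaks the incoming arrows to Heat: Heat := 3·Speed - 2·Feed - 1 no longer applies, and Heat = -1.
Defects = 3·Heat - Speed + 4  [with Heat=-1, Speed=3]  = -2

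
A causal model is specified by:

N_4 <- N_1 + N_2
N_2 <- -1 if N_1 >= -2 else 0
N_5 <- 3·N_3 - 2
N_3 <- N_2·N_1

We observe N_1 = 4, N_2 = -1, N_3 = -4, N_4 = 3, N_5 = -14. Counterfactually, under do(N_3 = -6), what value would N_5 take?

do(N_3=-6) replaces the equation N_3 <- N_2·N_1 with the constant N_3 = -6.
N_5 = 3·N_3 - 2  [with N_3=-6]  = -20

-20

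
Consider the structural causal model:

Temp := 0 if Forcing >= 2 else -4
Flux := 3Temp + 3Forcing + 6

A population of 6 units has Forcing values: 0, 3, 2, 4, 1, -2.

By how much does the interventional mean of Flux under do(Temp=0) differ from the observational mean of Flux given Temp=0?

Under do(Temp=0), Temp's equation is replaced by Temp=0 for every unit. Per-unit Flux: 6, 15, 12, 18, 9, 0. Mean = 10.
Conditioning on Temp=0 selects the 3 unit(s) with Forcing ∈ {3, 2, 4}. Their Flux values: 15, 12, 18. Mean = 15.
Difference = 10 − 15 = -5.

-5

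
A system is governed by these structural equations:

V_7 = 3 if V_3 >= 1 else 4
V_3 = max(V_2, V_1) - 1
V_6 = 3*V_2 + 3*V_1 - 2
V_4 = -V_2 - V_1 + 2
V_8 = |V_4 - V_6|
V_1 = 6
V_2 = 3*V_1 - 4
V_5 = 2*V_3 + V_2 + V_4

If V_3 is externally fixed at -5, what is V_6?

The intervention breaks the incoming arrows to V_3: V_3 = max(V_2, V_1) - 1 no longer applies, and V_3 = -5.
No directed path runs from V_3 to V_6, so V_6 keeps its natural value.
V_2 = 3*V_1 - 4  [with V_1=6]  = 14
V_6 = 3*V_2 + 3*V_1 - 2  [with V_2=14, V_1=6]  = 58

58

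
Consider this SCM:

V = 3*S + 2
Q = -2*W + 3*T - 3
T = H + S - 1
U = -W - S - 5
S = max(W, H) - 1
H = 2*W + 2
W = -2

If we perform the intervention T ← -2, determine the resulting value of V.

-7

The intervention breaks the incoming arrows to T: T = H + S - 1 no longer applies, and T = -2.
Since V is not a descendant of the intervened variable, it is unaffected.
H = 2*W + 2  [with W=-2]  = -2
S = max(W, H) - 1  [with W=-2, H=-2]  = -3
V = 3*S + 2  [with S=-3]  = -7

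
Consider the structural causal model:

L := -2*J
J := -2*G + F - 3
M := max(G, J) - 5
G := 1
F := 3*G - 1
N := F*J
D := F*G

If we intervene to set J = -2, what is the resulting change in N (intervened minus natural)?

2

The intervention breaks the incoming arrows to J: J := -2*G + F - 3 no longer applies, and J = -2.
F = 3*G - 1  [with G=1]  = 2
N = F*J  [with F=2, J=-2]  = -4
Without intervention: F = 3*G - 1  [with G=1]  = 2; J = -2*G + F - 3  [with G=1, F=2]  = -3; N = F*J  [with F=2, J=-3]  = -6.
Change = -4 − (-6) = 2.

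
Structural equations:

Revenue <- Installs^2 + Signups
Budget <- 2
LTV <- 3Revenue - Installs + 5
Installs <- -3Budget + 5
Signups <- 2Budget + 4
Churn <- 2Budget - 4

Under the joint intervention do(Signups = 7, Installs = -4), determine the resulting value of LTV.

Setting Signups = 7, Installs = -4 by intervention discards those variables' equations.
Revenue = Installs^2 + Signups  [with Installs=-4, Signups=7]  = 23
LTV = 3Revenue - Installs + 5  [with Revenue=23, Installs=-4]  = 78

78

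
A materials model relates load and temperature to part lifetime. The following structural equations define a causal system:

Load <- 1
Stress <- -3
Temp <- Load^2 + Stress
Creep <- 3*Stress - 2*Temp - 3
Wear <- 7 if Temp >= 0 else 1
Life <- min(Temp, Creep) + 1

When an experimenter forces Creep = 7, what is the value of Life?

-1

Under do(Creep=7), the mechanism Creep <- 3*Stress - 2*Temp - 3 is discarded; Creep is fixed at 7.
Temp = Load^2 + Stress  [with Load=1, Stress=-3]  = -2
Life = min(Temp, Creep) + 1  [with Temp=-2, Creep=7]  = -1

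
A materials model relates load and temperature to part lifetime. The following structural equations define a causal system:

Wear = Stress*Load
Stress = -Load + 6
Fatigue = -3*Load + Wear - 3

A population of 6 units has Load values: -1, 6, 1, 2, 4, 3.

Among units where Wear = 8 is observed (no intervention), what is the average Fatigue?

E[Fatigue|Wear=8] averages over only the 2 units with Wear=8 (Load = 2, 4): Fatigue = -1, -7, mean -4.

-4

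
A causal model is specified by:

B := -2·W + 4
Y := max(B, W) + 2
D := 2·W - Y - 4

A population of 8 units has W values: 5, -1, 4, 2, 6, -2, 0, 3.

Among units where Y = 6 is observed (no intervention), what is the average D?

Conditioning on Y=6 selects the 2 unit(s) with W ∈ {4, 0}. Their D values: -2, -10. Mean = -6.

-6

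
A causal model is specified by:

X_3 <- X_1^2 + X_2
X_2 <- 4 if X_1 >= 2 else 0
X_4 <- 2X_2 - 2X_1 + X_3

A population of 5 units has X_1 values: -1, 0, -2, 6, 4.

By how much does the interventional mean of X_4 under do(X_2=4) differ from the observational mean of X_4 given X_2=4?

-7.4

do(X_2=4) breaks X_2's dependence on X_1. With X_2=4 fixed, X_4 across the units is 15, 12, 20, 36, 20, mean 20.6.
Observing X_2=4 restricts to units where X_2's equation naturally yields 4: X_1 ∈ {6, 4}. In that subpopulation X_4 = 36, 20, mean 28.
Difference = 20.6 − 28 = -7.4.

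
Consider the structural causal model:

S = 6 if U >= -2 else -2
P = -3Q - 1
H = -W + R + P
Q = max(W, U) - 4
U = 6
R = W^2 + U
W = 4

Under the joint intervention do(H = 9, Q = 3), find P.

-10

Under do(H = 9, Q = 3), each intervened variable's structural equation is replaced by its fixed value.
P = -3Q - 1  [with Q=3]  = -10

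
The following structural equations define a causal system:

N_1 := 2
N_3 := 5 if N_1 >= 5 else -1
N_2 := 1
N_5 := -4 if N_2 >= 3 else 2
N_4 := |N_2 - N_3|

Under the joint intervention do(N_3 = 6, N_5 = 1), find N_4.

The joint intervention fixes N_3 = 6, N_5 = 1, removing each variable's own equation.
N_4 = |N_2 - N_3|  [with N_2=1, N_3=6]  = 5

5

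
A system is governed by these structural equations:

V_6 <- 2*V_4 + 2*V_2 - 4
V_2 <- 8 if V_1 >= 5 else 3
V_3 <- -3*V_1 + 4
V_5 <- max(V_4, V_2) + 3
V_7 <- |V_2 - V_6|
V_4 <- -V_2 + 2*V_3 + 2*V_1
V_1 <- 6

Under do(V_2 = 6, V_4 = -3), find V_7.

4

Setting V_2 = 6, V_4 = -3 by intervention discards those variables' equations.
V_6 = 2*V_4 + 2*V_2 - 4  [with V_4=-3, V_2=6]  = 2
V_7 = |V_2 - V_6|  [with V_2=6, V_6=2]  = 4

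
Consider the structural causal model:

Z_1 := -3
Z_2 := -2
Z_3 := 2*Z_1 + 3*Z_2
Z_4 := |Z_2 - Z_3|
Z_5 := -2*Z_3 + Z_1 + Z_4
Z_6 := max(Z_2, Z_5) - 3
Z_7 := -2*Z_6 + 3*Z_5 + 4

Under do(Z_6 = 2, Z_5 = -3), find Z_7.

-9

Setting Z_6 = 2, Z_5 = -3 by intervention discards those variables' equations.
Z_7 = -2*Z_6 + 3*Z_5 + 4  [with Z_6=2, Z_5=-3]  = -9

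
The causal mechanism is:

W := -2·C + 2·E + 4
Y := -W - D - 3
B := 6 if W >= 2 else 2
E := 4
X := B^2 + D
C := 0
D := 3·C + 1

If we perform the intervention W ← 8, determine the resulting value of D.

1

do(W=8) replaces the equation W := -2·C + 2·E + 4 with the constant W = 8.
D is not downstream of the intervention, so its value is determined by the original equations.
D = 3·C + 1  [with C=0]  = 1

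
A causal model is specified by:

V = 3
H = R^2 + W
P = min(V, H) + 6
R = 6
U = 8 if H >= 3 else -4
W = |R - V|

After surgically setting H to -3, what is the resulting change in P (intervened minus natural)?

Intervening sets H = -3 and removes its equation (H = R^2 + W).
P = min(V, H) + 6  [with V=3, H=-3]  = 3
Without intervention: W = |R - V|  [with R=6, V=3]  = 3; H = R^2 + W  [with R=6, W=3]  = 39; P = min(V, H) + 6  [with V=3, H=39]  = 9.
Change = 3 − 9 = -6.

-6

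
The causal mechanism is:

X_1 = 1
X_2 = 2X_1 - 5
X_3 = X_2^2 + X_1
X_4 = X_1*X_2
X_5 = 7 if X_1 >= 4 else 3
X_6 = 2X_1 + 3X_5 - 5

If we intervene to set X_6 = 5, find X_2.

do(X_6=5) replaces the equation X_6 = 2X_1 + 3X_5 - 5 with the constant X_6 = 5.
X_2 is not downstream of the intervention, so its value is determined by the original equations.
X_2 = 2X_1 - 5  [with X_1=1]  = -3

-3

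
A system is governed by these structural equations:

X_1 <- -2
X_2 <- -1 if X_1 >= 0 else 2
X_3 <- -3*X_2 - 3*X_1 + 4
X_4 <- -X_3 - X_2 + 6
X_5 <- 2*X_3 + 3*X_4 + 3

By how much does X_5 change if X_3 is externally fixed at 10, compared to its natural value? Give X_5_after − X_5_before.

-6

do(X_3=10) replaces the equation X_3 <- -3*X_2 - 3*X_1 + 4 with the constant X_3 = 10.
X_2 = -1 if X_1 >= 0 else 2  [with X_1=-2]  = 2
X_4 = -X_3 - X_2 + 6  [with X_3=10, X_2=2]  = -6
X_5 = 2*X_3 + 3*X_4 + 3  [with X_3=10, X_4=-6]  = 5
Without intervention: X_2 = -1 if X_1 >= 0 else 2  [with X_1=-2]  = 2; X_3 = -3*X_2 - 3*X_1 + 4  [with X_2=2, X_1=-2]  = 4; X_4 = -X_3 - X_2 + 6  [with X_3=4, X_2=2]  = 0; X_5 = 2*X_3 + 3*X_4 + 3  [with X_3=4, X_4=0]  = 11.
Change = 5 − 11 = -6.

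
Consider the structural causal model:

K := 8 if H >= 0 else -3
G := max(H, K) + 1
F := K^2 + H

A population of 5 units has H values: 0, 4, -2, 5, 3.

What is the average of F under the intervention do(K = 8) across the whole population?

66

Every unit gets K=8 under the intervention. F values become 64, 68, 62, 69, 67; E[F|do(K=8)] = 66.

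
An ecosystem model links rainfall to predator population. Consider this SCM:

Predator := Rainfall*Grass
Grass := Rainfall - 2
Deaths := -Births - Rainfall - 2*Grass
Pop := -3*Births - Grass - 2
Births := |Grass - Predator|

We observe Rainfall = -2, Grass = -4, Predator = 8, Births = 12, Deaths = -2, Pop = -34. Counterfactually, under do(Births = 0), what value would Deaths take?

Intervening sets Births = 0 and removes its equation (Births := |Grass - Predator|).
Grass = Rainfall - 2  [with Rainfall=-2]  = -4
Deaths = -Births - Rainfall - 2*Grass  [with Births=0, Rainfall=-2, Grass=-4]  = 10

10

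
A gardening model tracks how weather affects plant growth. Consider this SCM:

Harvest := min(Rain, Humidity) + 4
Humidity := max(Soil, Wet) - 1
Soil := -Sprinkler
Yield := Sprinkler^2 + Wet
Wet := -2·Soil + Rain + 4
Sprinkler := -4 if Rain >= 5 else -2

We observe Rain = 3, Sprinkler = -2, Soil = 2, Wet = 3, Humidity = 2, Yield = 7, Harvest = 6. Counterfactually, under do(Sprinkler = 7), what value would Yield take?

Under do(Sprinkler=7), the mechanism Sprinkler := -4 if Rain >= 5 else -2 is discarded; Sprinkler is fixed at 7.
Soil = -Sprinkler  [with Sprinkler=7]  = -7
Wet = -2·Soil + Rain + 4  [with Soil=-7, Rain=3]  = 21
Yield = Sprinkler^2 + Wet  [with Sprinkler=7, Wet=21]  = 70

70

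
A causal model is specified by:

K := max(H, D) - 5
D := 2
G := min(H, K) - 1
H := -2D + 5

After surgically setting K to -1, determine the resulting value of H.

1

Under do(K=-1), the mechanism K := max(H, D) - 5 is discarded; K is fixed at -1.
Since H is not a descendant of the intervened variable, it is unaffected.
H = -2D + 5  [with D=2]  = 1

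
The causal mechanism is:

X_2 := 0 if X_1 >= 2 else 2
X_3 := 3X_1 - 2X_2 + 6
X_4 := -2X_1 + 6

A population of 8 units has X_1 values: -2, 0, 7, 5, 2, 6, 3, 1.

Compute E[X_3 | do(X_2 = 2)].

10.25

Under do(X_2=2), X_2's equation is replaced by X_2=2 for every unit. Per-unit X_3: -4, 2, 23, 17, 8, 20, 11, 5. Mean = 10.25.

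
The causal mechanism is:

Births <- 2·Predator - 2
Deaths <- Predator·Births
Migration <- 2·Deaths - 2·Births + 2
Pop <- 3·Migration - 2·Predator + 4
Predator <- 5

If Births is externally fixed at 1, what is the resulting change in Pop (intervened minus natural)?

-168

do(Births=1) replaces the equation Births <- 2·Predator - 2 with the constant Births = 1.
Deaths = Predator·Births  [with Predator=5, Births=1]  = 5
Migration = 2·Deaths - 2·Births + 2  [with Deaths=5, Births=1]  = 10
Pop = 3·Migration - 2·Predator + 4  [with Migration=10, Predator=5]  = 24
Without intervention: Births = 2·Predator - 2  [with Predator=5]  = 8; Deaths = Predator·Births  [with Predator=5, Births=8]  = 40; Migration = 2·Deaths - 2·Births + 2  [with Deaths=40, Births=8]  = 66; Pop = 3·Migration - 2·Predator + 4  [with Migration=66, Predator=5]  = 192.
Change = 24 − 192 = -168.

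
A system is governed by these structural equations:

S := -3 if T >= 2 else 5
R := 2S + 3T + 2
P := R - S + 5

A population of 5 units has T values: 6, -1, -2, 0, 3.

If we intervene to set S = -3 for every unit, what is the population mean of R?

-0.4

Under do(S=-3), S's equation is replaced by S=-3 for every unit. Per-unit R: 14, -7, -10, -4, 5. Mean = -0.4.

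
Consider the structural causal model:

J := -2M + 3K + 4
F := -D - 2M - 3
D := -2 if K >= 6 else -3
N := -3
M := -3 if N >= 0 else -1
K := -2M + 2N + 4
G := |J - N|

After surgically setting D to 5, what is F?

-6

Under do(D=5), the mechanism D := -2 if K >= 6 else -3 is discarded; D is fixed at 5.
M = -3 if N >= 0 else -1  [with N=-3]  = -1
F = -D - 2M - 3  [with D=5, M=-1]  = -6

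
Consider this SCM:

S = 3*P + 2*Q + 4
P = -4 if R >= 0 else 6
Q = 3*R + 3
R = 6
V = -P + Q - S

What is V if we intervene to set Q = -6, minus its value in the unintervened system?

27

do(Q=-6) replaces the equation Q = 3*R + 3 with the constant Q = -6.
P = -4 if R >= 0 else 6  [with R=6]  = -4
S = 3*P + 2*Q + 4  [with P=-4, Q=-6]  = -20
V = -P + Q - S  [with P=-4, Q=-6, S=-20]  = 18
Without intervention: Q = 3*R + 3  [with R=6]  = 21; P = -4 if R >= 0 else 6  [with R=6]  = -4; S = 3*P + 2*Q + 4  [with P=-4, Q=21]  = 34; V = -P + Q - S  [with P=-4, Q=21, S=34]  = -9.
Change = 18 − (-9) = 27.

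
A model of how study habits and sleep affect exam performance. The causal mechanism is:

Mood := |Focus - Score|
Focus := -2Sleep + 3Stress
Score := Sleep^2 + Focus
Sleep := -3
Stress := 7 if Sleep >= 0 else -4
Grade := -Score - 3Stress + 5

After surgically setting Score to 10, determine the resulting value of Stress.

-4

The intervention breaks the incoming arrows to Score: Score := Sleep^2 + Focus no longer applies, and Score = 10.
Since Stress is not a descendant of the intervened variable, it is unaffected.
Stress = 7 if Sleep >= 0 else -4  [with Sleep=-3]  = -4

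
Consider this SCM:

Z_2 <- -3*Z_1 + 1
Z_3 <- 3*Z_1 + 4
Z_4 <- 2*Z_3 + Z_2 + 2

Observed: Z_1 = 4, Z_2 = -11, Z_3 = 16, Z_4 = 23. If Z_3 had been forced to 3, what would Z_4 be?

-3

The intervention breaks the incoming arrows to Z_3: Z_3 <- 3*Z_1 + 4 no longer applies, and Z_3 = 3.
Z_2 = -3*Z_1 + 1  [with Z_1=4]  = -11
Z_4 = 2*Z_3 + Z_2 + 2  [with Z_3=3, Z_2=-11]  = -3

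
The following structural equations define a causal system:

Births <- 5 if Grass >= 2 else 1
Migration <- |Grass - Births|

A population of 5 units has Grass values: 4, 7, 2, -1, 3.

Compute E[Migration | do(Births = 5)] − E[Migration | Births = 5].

0.8

Under do(Births=5), Births's equation is replaced by Births=5 for every unit. Per-unit Migration: 1, 2, 3, 6, 2. Mean = 2.8.
E[Migration|Births=5] averages over only the 4 units with Births=5 (Grass = 4, 7, 2, 3): Migration = 1, 2, 3, 2, mean 2.
Difference = 2.8 − 2 = 0.8.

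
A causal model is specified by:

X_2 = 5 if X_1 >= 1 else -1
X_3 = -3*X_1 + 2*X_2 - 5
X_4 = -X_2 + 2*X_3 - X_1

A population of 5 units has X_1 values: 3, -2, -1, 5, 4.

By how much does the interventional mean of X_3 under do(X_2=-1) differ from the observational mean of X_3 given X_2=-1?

-9.9

Every unit gets X_2=-1 under the intervention. X_3 values become -16, -1, -4, -22, -19; E[X_3|do(X_2=-1)] = -12.4.
E[X_3|X_2=-1] averages over only the 2 units with X_2=-1 (X_1 = -2, -1): X_3 = -1, -4, mean -2.5.
Difference = -12.4 − (-2.5) = -9.9.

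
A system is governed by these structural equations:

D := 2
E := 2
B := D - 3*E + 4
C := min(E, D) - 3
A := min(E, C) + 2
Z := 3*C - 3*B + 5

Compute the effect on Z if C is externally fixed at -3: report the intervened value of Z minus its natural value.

Under do(C=-3), the mechanism C := min(E, D) - 3 is discarded; C is fixed at -3.
B = D - 3*E + 4  [with D=2, E=2]  = 0
Z = 3*C - 3*B + 5  [with C=-3, B=0]  = -4
Without intervention: B = D - 3*E + 4  [with D=2, E=2]  = 0; C = min(E, D) - 3  [with E=2, D=2]  = -1; Z = 3*C - 3*B + 5  [with C=-1, B=0]  = 2.
Change = -4 − 2 = -6.

-6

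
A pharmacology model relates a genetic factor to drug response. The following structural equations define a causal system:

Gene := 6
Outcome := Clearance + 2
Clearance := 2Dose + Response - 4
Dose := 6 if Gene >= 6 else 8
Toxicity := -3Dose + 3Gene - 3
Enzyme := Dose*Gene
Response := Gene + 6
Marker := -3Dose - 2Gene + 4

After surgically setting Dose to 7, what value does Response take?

12

do(Dose=7) replaces the equation Dose := 6 if Gene >= 6 else 8 with the constant Dose = 7.
Since Response is not a descendant of the intervened variable, it is unaffected.
Response = Gene + 6  [with Gene=6]  = 12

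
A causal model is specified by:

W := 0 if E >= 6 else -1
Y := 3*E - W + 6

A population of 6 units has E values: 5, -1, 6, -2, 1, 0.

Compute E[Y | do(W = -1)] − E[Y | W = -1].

2.7

Under do(W=-1), W's equation is replaced by W=-1 for every unit. Per-unit Y: 22, 4, 25, 1, 10, 7. Mean = 11.5.
Observing W=-1 restricts to units where W's equation naturally yields -1: E ∈ {5, -1, -2, 1, 0}. In that subpopulation Y = 22, 4, 1, 10, 7, mean 8.8.
Difference = 11.5 − 8.8 = 2.7.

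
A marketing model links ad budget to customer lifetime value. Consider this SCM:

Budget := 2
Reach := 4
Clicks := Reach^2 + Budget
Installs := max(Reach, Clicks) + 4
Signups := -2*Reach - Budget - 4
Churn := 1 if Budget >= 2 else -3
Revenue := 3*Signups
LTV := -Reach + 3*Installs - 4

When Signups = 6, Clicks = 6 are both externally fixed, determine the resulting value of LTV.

Under do(Signups = 6, Clicks = 6), each intervened variable's structural equation is replaced by its fixed value.
Installs = max(Reach, Clicks) + 4  [with Reach=4, Clicks=6]  = 10
LTV = -Reach + 3*Installs - 4  [with Reach=4, Installs=10]  = 22

22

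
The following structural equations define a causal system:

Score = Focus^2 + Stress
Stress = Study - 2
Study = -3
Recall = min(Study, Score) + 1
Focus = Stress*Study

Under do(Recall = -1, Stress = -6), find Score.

Setting Recall = -1, Stress = -6 by intervention discards those variables' equations.
Focus = Stress*Study  [with Stress=-6, Study=-3]  = 18
Score = Focus^2 + Stress  [with Focus=18, Stress=-6]  = 318

318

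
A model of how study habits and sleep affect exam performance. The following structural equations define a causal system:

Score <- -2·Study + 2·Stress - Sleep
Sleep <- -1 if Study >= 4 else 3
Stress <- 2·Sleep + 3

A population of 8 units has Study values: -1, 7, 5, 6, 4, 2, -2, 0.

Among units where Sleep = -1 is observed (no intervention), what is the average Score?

-8

E[Score|Sleep=-1] averages over only the 4 units with Sleep=-1 (Study = 7, 5, 6, 4): Score = -11, -7, -9, -5, mean -8.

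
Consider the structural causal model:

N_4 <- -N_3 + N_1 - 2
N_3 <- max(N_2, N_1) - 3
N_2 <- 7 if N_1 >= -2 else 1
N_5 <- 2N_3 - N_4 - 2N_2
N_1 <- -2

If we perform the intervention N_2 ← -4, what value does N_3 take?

The intervention breaks the incoming arrows to N_2: N_2 <- 7 if N_1 >= -2 else 1 no longer applies, and N_2 = -4.
N_3 = max(N_2, N_1) - 3  [with N_2=-4, N_1=-2]  = -5

-5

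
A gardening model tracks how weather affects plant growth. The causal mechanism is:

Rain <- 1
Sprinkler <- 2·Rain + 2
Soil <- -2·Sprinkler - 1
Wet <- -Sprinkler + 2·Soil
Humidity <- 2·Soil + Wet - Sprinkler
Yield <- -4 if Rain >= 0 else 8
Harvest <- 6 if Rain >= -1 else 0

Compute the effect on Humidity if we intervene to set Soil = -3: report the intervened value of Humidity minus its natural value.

24

do(Soil=-3) replaces the equation Soil <- -2·Sprinkler - 1 with the constant Soil = -3.
Sprinkler = 2·Rain + 2  [with Rain=1]  = 4
Wet = -Sprinkler + 2·Soil  [with Sprinkler=4, Soil=-3]  = -10
Humidity = 2·Soil + Wet - Sprinkler  [with Soil=-3, Wet=-10, Sprinkler=4]  = -20
Without intervention: Sprinkler = 2·Rain + 2  [with Rain=1]  = 4; Soil = -2·Sprinkler - 1  [with Sprinkler=4]  = -9; Wet = -Sprinkler + 2·Soil  [with Sprinkler=4, Soil=-9]  = -22; Humidity = 2·Soil + Wet - Sprinkler  [with Soil=-9, Wet=-22, Sprinkler=4]  = -44.
Change = -20 − (-44) = 24.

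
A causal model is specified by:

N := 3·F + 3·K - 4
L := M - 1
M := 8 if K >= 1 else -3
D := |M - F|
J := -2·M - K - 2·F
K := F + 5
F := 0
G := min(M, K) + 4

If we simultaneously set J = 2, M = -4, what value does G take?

0

The joint intervention fixes J = 2, M = -4, removing each variable's own equation.
K = F + 5  [with F=0]  = 5
G = min(M, K) + 4  [with M=-4, K=5]  = 0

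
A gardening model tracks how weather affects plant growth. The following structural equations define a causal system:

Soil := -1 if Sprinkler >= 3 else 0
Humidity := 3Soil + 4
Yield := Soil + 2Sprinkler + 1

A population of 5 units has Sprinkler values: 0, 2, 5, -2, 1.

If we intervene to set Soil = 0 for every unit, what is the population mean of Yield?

3.4

do(Soil=0) breaks Soil's dependence on Sprinkler. With Soil=0 fixed, Yield across the units is 1, 5, 11, -3, 3, mean 3.4.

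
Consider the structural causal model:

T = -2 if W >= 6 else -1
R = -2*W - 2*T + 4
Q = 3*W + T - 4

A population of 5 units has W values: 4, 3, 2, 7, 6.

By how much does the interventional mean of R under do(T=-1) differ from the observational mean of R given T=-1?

-2.8

Under do(T=-1), T's equation is replaced by T=-1 for every unit. Per-unit R: -2, 0, 2, -8, -6. Mean = -2.8.
Conditioning on T=-1 selects the 3 unit(s) with W ∈ {4, 3, 2}. Their R values: -2, 0, 2. Mean = 0.
Difference = -2.8 − 0 = -2.8.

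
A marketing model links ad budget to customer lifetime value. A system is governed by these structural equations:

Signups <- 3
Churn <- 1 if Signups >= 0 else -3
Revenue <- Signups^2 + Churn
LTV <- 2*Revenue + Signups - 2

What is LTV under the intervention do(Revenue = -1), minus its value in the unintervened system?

The intervention breaks the incoming arrows to Revenue: Revenue <- Signups^2 + Churn no longer applies, and Revenue = -1.
LTV = 2*Revenue + Signups - 2  [with Revenue=-1, Signups=3]  = -1
Without intervention: Churn = 1 if Signups >= 0 else -3  [with Signups=3]  = 1; Revenue = Signups^2 + Churn  [with Signups=3, Churn=1]  = 10; LTV = 2*Revenue + Signups - 2  [with Revenue=10, Signups=3]  = 21.
Change = -1 − 21 = -22.

-22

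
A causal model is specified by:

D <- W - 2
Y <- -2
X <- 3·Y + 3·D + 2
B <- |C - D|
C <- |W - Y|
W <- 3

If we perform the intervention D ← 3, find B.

Under do(D=3), the mechanism D <- W - 2 is discarded; D is fixed at 3.
C = |W - Y|  [with W=3, Y=-2]  = 5
B = |C - D|  [with C=5, D=3]  = 2

2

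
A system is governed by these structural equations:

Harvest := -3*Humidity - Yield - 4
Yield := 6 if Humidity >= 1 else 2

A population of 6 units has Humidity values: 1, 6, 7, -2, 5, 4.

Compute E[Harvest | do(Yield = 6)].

-20.5

The intervention sets Yield=6 in all 6 units regardless of Humidity. Recomputing Harvest per unit gives -13, -28, -31, -4, -25, -22; average -20.5.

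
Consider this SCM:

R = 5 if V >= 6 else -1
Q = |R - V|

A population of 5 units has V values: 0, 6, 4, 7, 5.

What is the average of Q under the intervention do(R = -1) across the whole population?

5.4

Every unit gets R=-1 under the intervention. Q values become 1, 7, 5, 8, 6; E[Q|do(R=-1)] = 5.4.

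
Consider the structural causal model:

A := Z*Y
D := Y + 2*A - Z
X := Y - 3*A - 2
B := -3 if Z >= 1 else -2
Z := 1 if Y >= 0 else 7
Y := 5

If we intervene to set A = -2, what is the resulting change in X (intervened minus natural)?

do(A=-2) replaces the equation A := Z*Y with the constant A = -2.
X = Y - 3*A - 2  [with Y=5, A=-2]  = 9
Without intervention: Z = 1 if Y >= 0 else 7  [with Y=5]  = 1; A = Z*Y  [with Z=1, Y=5]  = 5; X = Y - 3*A - 2  [with Y=5, A=5]  = -12.
Change = 9 − (-12) = 21.

21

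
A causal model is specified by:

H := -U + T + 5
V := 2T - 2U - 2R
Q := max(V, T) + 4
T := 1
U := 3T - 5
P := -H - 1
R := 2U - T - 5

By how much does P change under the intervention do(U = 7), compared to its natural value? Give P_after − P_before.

9

Under do(U=7), the mechanism U := 3T - 5 is discarded; U is fixed at 7.
H = -U + T + 5  [with U=7, T=1]  = -1
P = -H - 1  [with H=-1]  = 0
Without intervention: U = 3T - 5  [with T=1]  = -2; H = -U + T + 5  [with U=-2, T=1]  = 8; P = -H - 1  [with H=8]  = -9.
Change = 0 − (-9) = 9.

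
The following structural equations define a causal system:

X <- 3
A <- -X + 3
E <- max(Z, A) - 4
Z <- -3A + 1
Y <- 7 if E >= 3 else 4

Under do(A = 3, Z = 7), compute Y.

7

Under do(A = 3, Z = 7), each intervened variable's structural equation is replaced by its fixed value.
E = max(Z, A) - 4  [with Z=7, A=3]  = 3
Y = 7 if E >= 3 else 4  [with E=3]  = 7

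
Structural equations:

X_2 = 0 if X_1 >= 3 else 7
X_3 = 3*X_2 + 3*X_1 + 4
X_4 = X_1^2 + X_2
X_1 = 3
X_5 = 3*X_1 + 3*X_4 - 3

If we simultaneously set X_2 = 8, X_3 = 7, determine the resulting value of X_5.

Under do(X_2 = 8, X_3 = 7), each intervened variable's structural equation is replaced by its fixed value.
X_4 = X_1^2 + X_2  [with X_1=3, X_2=8]  = 17
X_5 = 3*X_1 + 3*X_4 - 3  [with X_1=3, X_4=17]  = 57

57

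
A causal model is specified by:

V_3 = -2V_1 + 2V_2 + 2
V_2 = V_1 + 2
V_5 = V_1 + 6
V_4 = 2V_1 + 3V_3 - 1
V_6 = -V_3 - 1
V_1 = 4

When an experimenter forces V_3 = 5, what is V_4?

The intervention breaks the incoming arrows to V_3: V_3 = -2V_1 + 2V_2 + 2 no longer applies, and V_3 = 5.
V_4 = 2V_1 + 3V_3 - 1  [with V_1=4, V_3=5]  = 22

22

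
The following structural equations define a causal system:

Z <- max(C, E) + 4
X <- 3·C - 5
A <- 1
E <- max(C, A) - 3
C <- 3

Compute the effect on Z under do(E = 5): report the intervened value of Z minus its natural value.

The intervention breaks the incoming arrows to E: E <- max(C, A) - 3 no longer applies, and E = 5.
Z = max(C, E) + 4  [with C=3, E=5]  = 9
Without intervention: E = max(C, A) - 3  [with C=3, A=1]  = 0; Z = max(C, E) + 4  [with C=3, E=0]  = 7.
Change = 9 − 7 = 2.

2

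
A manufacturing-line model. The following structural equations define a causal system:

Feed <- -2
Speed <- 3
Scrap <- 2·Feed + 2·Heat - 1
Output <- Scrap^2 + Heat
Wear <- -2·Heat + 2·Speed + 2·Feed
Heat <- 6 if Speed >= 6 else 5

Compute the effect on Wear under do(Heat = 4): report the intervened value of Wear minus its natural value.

The intervention breaks the incoming arrows to Heat: Heat <- 6 if Speed >= 6 else 5 no longer applies, and Heat = 4.
Wear = -2·Heat + 2·Speed + 2·Feed  [with Heat=4, Speed=3, Feed=-2]  = -6
Without intervention: Heat = 6 if Speed >= 6 else 5  [with Speed=3]  = 5; Wear = -2·Heat + 2·Speed + 2·Feed  [with Heat=5, Speed=3, Feed=-2]  = -8.
Change = -6 − (-8) = 2.

2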